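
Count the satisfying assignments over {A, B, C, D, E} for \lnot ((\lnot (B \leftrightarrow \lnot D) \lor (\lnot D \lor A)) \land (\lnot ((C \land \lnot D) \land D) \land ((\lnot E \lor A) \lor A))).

Initial set: {\lnot ((\lnot (B \leftrightarrow \lnot D) \lor (\lnot D \lor A)) \land (\lnot ((C \land \lnot D) \land D) \land ((\lnot E \lor A) \lor A)))}.
\lnot ((\lnot (B \leftrightarrow \lnot D) \lor (\lnot D \lor A)) \land (\lnot ((C \land \lnot D) \land D) \land ((\lnot E \lor A) \lor A))): β-rule — branch into \lnot (\lnot (B \leftrightarrow \lnot D) \lor (\lnot D \lor A))  //  \lnot (\lnot ((C \land \lnot D) \land D) \land ((\lnot E \lor A) \lor A)).
  branch 1 (add \lnot (\lnot (B \leftrightarrow \lnot D) \lor (\lnot D \lor A))):
    \lnot (\lnot (B \leftrightarrow \lnot D) \lor (\lnot D \lor A)): α-rule — add \lnot \lnot (B \leftrightarrow \lnot D), \lnot (\lnot D \lor A).
    \lnot (\lnot D \lor A): α-rule — add \lnot \lnot D, \lnot A.
    \lnot \lnot (B \leftrightarrow \lnot D): β-rule — branch into B, \lnot D  //  \lnot B, \lnot \lnot D.
      branch 1.1 (add B, \lnot D):
        × closes — contains both D and \lnot D.
      branch 1.2 (add \lnot B, \lnot \lnot D):
        ○ open, literals {A=false, B=false, D=true}.
  branch 2 (add \lnot (\lnot ((C \land \lnot D) \land D) \land ((\lnot E \lor A) \lor A))):
    \lnot (\lnot ((C \land \lnot D) \land D) \land ((\lnot E \lor A) \lor A)): β-rule — branch into \lnot \lnot ((C \land \lnot D) \land D)  //  \lnot ((\lnot E \lor A) \lor A).
      branch 2.1 (add \lnot \lnot ((C \land \lnot D) \land D)):
        \lnot \lnot ((C \land \lnot D) \land D): α-rule — add (C \land \lnot D), D.
        (C \land \lnot D): α-rule — add C, \lnot D.
        × closes — contains both D and \lnot D.
      branch 2.2 (add \lnot ((\lnot E \lor A) \lor A)):
        \lnot ((\lnot E \lor A) \lor A): α-rule — add \lnot (\lnot E \lor A), \lnot A.
        \lnot (\lnot E \lor A): α-rule — add \lnot \lnot E, \lnot A.
        ○ open, literals {A=false, E=true}.
2 branches closed, 2 open.
Each open branch fixes some atoms; the unmentioned ones are free. Counting distinct full assignments: branch {A=false, B=false, D=true} (C, E) contributes 4 new; branch {A=false, E=true} (B, C, D) contributes 6 new. Total: 10.

10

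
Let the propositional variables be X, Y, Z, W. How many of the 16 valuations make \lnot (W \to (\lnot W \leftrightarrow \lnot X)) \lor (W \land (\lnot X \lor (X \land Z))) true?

Initial set: {T (\lnot (W \to (\lnot W \leftrightarrow \lnot X)) \lor (W \land (\lnot X \lor (X \land Z))))}.
T (\lnot (W \to (\lnot W \leftrightarrow \lnot X)) \lor (W \land (\lnot X \lor (X \land Z)))): β-rule — branch into T \lnot (W \to (\lnot W \leftrightarrow \lnot X))  //  T (W \land (\lnot X \lor (X \land Z))).
  branch 1 (add T \lnot (W \to (\lnot W \leftrightarrow \lnot X))):
    T \lnot (W \to (\lnot W \leftrightarrow \lnot X)): α-rule — add T W, F (\lnot W \leftrightarrow \lnot X).
    F (\lnot W \leftrightarrow \lnot X): β-rule — branch into T \lnot W, F \lnot X  //  F \lnot W, T \lnot X.
      branch 1.1 (add T \lnot W, F \lnot X):
        × closes — contains both W and \lnot W.
      branch 1.2 (add F \lnot W, T \lnot X):
        ○ open, literals {W=true, X=false}.
  branch 2 (add T (W \land (\lnot X \lor (X \land Z)))):
    T (W \land (\lnot X \lor (X \land Z))): α-rule — add T W, T (\lnot X \lor (X \land Z)).
    T (\lnot X \lor (X \land Z)): β-rule — branch into T \lnot X  //  T (X \land Z).
      branch 2.1 (add T \lnot X):
        ○ open, literals {W=true, X=false}.
      branch 2.2 (add T (X \land Z)):
        T (X \land Z): α-rule — add T X, T Z.
        ○ open, literals {W=true, X=true, Z=true}.
1 branch closed, 3 open.
Each open branch fixes some atoms; the unmentioned ones are free. Counting distinct full assignments: branch {W=true, X=false} (Y, Z) contributes 4 new; branch {W=true, X=false} (Y, Z) contributes 0 new; branch {W=true, X=true, Z=true} (Y) contributes 2 new. Total: 6.

6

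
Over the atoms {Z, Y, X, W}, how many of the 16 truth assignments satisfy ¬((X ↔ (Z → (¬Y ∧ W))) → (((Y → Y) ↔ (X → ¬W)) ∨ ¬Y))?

1

Initial set: {¬((X ↔ (Z → (¬Y ∧ W))) → (((Y → Y) ↔ (X → ¬W)) ∨ ¬Y))}.
¬((X ↔ (Z → (¬Y ∧ W))) → (((Y → Y) ↔ (X → ¬W)) ∨ ¬Y)): α-rule — add (X ↔ (Z → (¬Y ∧ W))), ¬(((Y → Y) ↔ (X → ¬W)) ∨ ¬Y).
¬(((Y → Y) ↔ (X → ¬W)) ∨ ¬Y): α-rule — add ¬((Y → Y) ↔ (X → ¬W)), ¬¬Y.
(X ↔ (Z → (¬Y ∧ W))): β-rule — branch into X, (Z → (¬Y ∧ W))  //  ¬X, ¬(Z → (¬Y ∧ W)).
  branch 1 (add X, (Z → (¬Y ∧ W))):
    ¬((Y → Y) ↔ (X → ¬W)): β-rule — branch into (Y → Y), ¬(X → ¬W)  //  ¬(Y → Y), (X → ¬W).
      branch 1.1 (add (Y → Y), ¬(X → ¬W)):
        ¬(X → ¬W): α-rule — add X, ¬¬W.
        (Z → (¬Y ∧ W)): β-rule — branch into ¬Z  //  (¬Y ∧ W).
          branch 1.1.1 (add ¬Z):
            (Y → Y): β-rule — branch into ¬Y  //  Y.
              branch 1.1.1.1 (add ¬Y):
                × closes — contains both Y and ¬Y.
              branch 1.1.1.2 (add Y):
                ○ open, literals {W=T, X=T, Y=T, Z=F}.
          branch 1.1.2 (add (¬Y ∧ W)):
            (¬Y ∧ W): α-rule — add ¬Y, W.
            × closes — contains both Y and ¬Y.
      branch 1.2 (add ¬(Y → Y), (X → ¬W)):
        ¬(Y → Y): α-rule — add Y, ¬Y.
        × closes — contains both Y and ¬Y.
  branch 2 (add ¬X, ¬(Z → (¬Y ∧ W))):
    ¬(Z → (¬Y ∧ W)): α-rule — add Z, ¬(¬Y ∧ W).
    ¬((Y → Y) ↔ (X → ¬W)): β-rule — branch into (Y → Y), ¬(X → ¬W)  //  ¬(Y → Y), (X → ¬W).
      branch 2.1 (add (Y → Y), ¬(X → ¬W)):
        ¬(X → ¬W): α-rule — add X, ¬¬W.
        × closes — contains both X and ¬X.
      branch 2.2 (add ¬(Y → Y), (X → ¬W)):
        ¬(Y → Y): α-rule — add Y, ¬Y.
        × closes — contains both Y and ¬Y.
5 branches closed, 1 open.
Each open branch fixes some atoms; the unmentioned ones are free. Counting distinct full assignments: branch {W=T, X=T, Y=T, Z=F} (none free) contributes 1 new. Total: 1.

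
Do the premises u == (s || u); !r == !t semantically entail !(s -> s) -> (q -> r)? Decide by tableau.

Yes

Initial set: {(u == (s || u)); (!r == !t); !(!(s -> s) -> (q -> r))}.
!(!(s -> s) -> (q -> r)): α-rule — add !(s -> s), !(q -> r).
!(s -> s): α-rule — add s, !s.
× closes — contains both s and !s.
All 1 branch closes.
Every branch closed, so the premises entail the conclusion.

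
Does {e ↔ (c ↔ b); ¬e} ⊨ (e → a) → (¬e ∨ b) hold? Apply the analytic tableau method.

Initial set: {(e ↔ (c ↔ b)); ¬e; ¬((e → a) → (¬e ∨ b))}.
¬((e → a) → (¬e ∨ b)): α-rule — add (e → a), ¬(¬e ∨ b).
¬(¬e ∨ b): α-rule — add ¬¬e, ¬b.
× closes — contains both e and ¬e.
All 1 branch closes.
Every branch closed, so the premises entail the conclusion.

Yes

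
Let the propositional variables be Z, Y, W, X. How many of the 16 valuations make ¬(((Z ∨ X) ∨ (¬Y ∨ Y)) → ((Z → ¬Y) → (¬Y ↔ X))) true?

Initial set: {¬(((Z ∨ X) ∨ (¬Y ∨ Y)) → ((Z → ¬Y) → (¬Y ↔ X)))}.
¬(((Z ∨ X) ∨ (¬Y ∨ Y)) → ((Z → ¬Y) → (¬Y ↔ X))): α-rule — add ((Z ∨ X) ∨ (¬Y ∨ Y)), ¬((Z → ¬Y) → (¬Y ↔ X)).
¬((Z → ¬Y) → (¬Y ↔ X)): α-rule — add (Z → ¬Y), ¬(¬Y ↔ X).
((Z ∨ X) ∨ (¬Y ∨ Y)): β-rule — branch into (Z ∨ X)  //  (¬Y ∨ Y).
  branch 1 (add (Z ∨ X)):
    (Z → ¬Y): β-rule — branch into ¬Z  //  ¬Y.
      branch 1.1 (add ¬Z):
        ¬(¬Y ↔ X): β-rule — branch into ¬Y, ¬X  //  ¬¬Y, X.
          branch 1.1.1 (add ¬Y, ¬X):
            (Z ∨ X): β-rule — branch into Z  //  X.
              branch 1.1.1.1 (add Z):
                × closes — contains both Z and ¬Z.
              branch 1.1.1.2 (add X):
                × closes — contains both X and ¬X.
          branch 1.1.2 (add ¬¬Y, X):
            (Z ∨ X): β-rule — branch into Z  //  X.
              branch 1.1.2.1 (add Z):
                × closes — contains both Z and ¬Z.
              branch 1.1.2.2 (add X):
                ○ open, literals {X=true, Y=true, Z=false}.
      branch 1.2 (add ¬Y):
        ¬(¬Y ↔ X): β-rule — branch into ¬Y, ¬X  //  ¬¬Y, X.
          branch 1.2.1 (add ¬Y, ¬X):
            (Z ∨ X): β-rule — branch into Z  //  X.
              branch 1.2.1.1 (add Z):
                ○ open, literals {X=false, Y=false, Z=true}.
              branch 1.2.1.2 (add X):
                × closes — contains both X and ¬X.
          branch 1.2.2 (add ¬¬Y, X):
            × closes — contains both Y and ¬Y.
  branch 2 (add (¬Y ∨ Y)):
    (Z → ¬Y): β-rule — branch into ¬Z  //  ¬Y.
      branch 2.1 (add ¬Z):
        ¬(¬Y ↔ X): β-rule — branch into ¬Y, ¬X  //  ¬¬Y, X.
          branch 2.1.1 (add ¬Y, ¬X):
            (¬Y ∨ Y): β-rule — branch into ¬Y  //  Y.
              branch 2.1.1.1 (add ¬Y):
                ○ open, literals {X=false, Y=false, Z=false}.
              branch 2.1.1.2 (add Y):
                × closes — contains both Y and ¬Y.
          branch 2.1.2 (add ¬¬Y, X):
            (¬Y ∨ Y): β-rule — branch into ¬Y  //  Y.
              branch 2.1.2.1 (add ¬Y):
                × closes — contains both Y and ¬Y.
              branch 2.1.2.2 (add Y):
                ○ open, literals {X=true, Y=true, Z=false}.
      branch 2.2 (add ¬Y):
        ¬(¬Y ↔ X): β-rule — branch into ¬Y, ¬X  //  ¬¬Y, X.
          branch 2.2.1 (add ¬Y, ¬X):
            (¬Y ∨ Y): β-rule — branch into ¬Y  //  Y.
              branch 2.2.1.1 (add ¬Y):
                ○ open, literals {X=false, Y=false}.
              branch 2.2.1.2 (add Y):
                × closes — contains both Y and ¬Y.
          branch 2.2.2 (add ¬¬Y, X):
            × closes — contains both Y and ¬Y.
9 branches closed, 5 open.
Each open branch fixes some atoms; the unmentioned ones are free. Counting distinct full assignments: branch {X=true, Y=true, Z=false} (W) contributes 2 new; branch {X=false, Y=false, Z=true} (W) contributes 2 new; branch {X=false, Y=false, Z=false} (W) contributes 2 new; branch {X=true, Y=true, Z=false} (W) contributes 0 new; branch {X=false, Y=false} (Z, W) contributes 0 new. Total: 6.

6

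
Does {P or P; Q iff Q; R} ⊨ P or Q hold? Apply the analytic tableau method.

Initial set: {(P or P); (Q iff Q); R; not (P or Q)}.
not (P or Q): α-rule — add not P, not Q.
(P or P): β-rule — branch into P  //  P.
  branch 1 (add P):
    × closes — contains both P and not P.
  branch 2 (add P):
    × closes — contains both P and not P.
All 2 branches close.
Every branch closed, so the premises entail the conclusion.

Yes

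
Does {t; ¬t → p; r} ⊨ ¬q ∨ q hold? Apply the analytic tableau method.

Initial set: {t; (¬t → p); r; ¬(¬q ∨ q)}.
¬(¬q ∨ q): α-rule — add ¬¬q, ¬q.
× closes — contains both q and ¬q.
All 1 branch closes.
Every branch closed, so the premises entail the conclusion.

Yes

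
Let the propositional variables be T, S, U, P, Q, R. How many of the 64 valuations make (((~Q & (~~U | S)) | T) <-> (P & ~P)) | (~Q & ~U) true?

Initial set: {T ((((~Q & (~~U | S)) | T) <-> (P & ~P)) | (~Q & ~U))}.
T ((((~Q & (~~U | S)) | T) <-> (P & ~P)) | (~Q & ~U)): β-rule — branch into T (((~Q & (~~U | S)) | T) <-> (P & ~P))  //  T (~Q & ~U).
  branch 1 (add T (((~Q & (~~U | S)) | T) <-> (P & ~P))):
    T (((~Q & (~~U | S)) | T) <-> (P & ~P)): β-rule — branch into T ((~Q & (~~U | S)) | T), T (P & ~P)  //  F ((~Q & (~~U | S)) | T), F (P & ~P).
      branch 1.1 (add T ((~Q & (~~U | S)) | T), T (P & ~P)):
        T (P & ~P): α-rule — add T P, T ~P.
        × closes — contains both P and ~P.
      branch 1.2 (add F ((~Q & (~~U | S)) | T), F (P & ~P)):
        F ((~Q & (~~U | S)) | T): α-rule — add F (~Q & (~~U | S)), F T.
        F (P & ~P): β-rule — branch into F P  //  F ~P.
          branch 1.2.1 (add F P):
            F (~Q & (~~U | S)): β-rule — branch into F ~Q  //  F (~~U | S).
              branch 1.2.1.1 (add F ~Q):
                ○ open, literals {P=false, Q=true, T=false}.
              branch 1.2.1.2 (add F (~~U | S)):
                F (~~U | S): α-rule — add F ~~U, F S.
                F ~~U: drop double negation, giving F U.
                ○ open, literals {P=false, S=false, T=false, U=false}.
          branch 1.2.2 (add F ~P):
            F (~Q & (~~U | S)): β-rule — branch into F ~Q  //  F (~~U | S).
              branch 1.2.2.1 (add F ~Q):
                ○ open, literals {P=true, Q=true, T=false}.
              branch 1.2.2.2 (add F (~~U | S)):
                F (~~U | S): α-rule — add F ~~U, F S.
                F ~~U: drop double negation, giving F U.
                ○ open, literals {P=true, S=false, T=false, U=false}.
  branch 2 (add T (~Q & ~U)):
    T (~Q & ~U): α-rule — add T ~Q, T ~U.
    ○ open, literals {Q=false, U=false}.
1 branch closed, 5 open.
Each open branch fixes some atoms; the unmentioned ones are free. Counting distinct full assignments: branch {P=false, Q=true, T=false} (S, U, R) contributes 8 new; branch {P=false, S=false, T=false, U=false} (Q, R) contributes 2 new; branch {P=true, Q=true, T=false} (S, U, R) contributes 8 new; branch {P=true, S=false, T=false, U=false} (Q, R) contributes 2 new; branch {Q=false, U=false} (T, S, P, R) contributes 12 new. Total: 32.

32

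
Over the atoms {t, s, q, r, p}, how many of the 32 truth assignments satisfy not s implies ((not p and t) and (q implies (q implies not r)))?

19

Initial set: {T (not s implies ((not p and t) and (q implies (q implies not r))))}.
T (not s implies ((not p and t) and (q implies (q implies not r)))): β-rule — branch into F not s  //  T ((not p and t) and (q implies (q implies not r))).
  branch 1 (add F not s):
    ○ open, literals {s=T}.
  branch 2 (add T ((not p and t) and (q implies (q implies not r)))):
    T ((not p and t) and (q implies (q implies not r))): α-rule — add T (not p and t), T (q implies (q implies not r)).
    T (not p and t): α-rule — add T not p, T t.
    T (q implies (q implies not r)): β-rule — branch into F q  //  T (q implies not r).
      branch 2.1 (add F q):
        ○ open, literals {p=F, q=F, t=T}.
      branch 2.2 (add T (q implies not r)):
        T (q implies not r): β-rule — branch into F q  //  T not r.
          branch 2.2.1 (add F q):
            ○ open, literals {p=F, q=F, t=T}.
          branch 2.2.2 (add T not r):
            ○ open, literals {p=F, r=F, t=T}.
0 branches closed, 4 open.
Each open branch fixes some atoms; the unmentioned ones are free. Counting distinct full assignments: branch {s=T} (t, q, r, p) contributes 16 new; branch {p=F, q=F, t=T} (s, r) contributes 2 new; branch {p=F, q=F, t=T} (s, r) contributes 0 new; branch {p=F, r=F, t=T} (s, q) contributes 1 new. Total: 19.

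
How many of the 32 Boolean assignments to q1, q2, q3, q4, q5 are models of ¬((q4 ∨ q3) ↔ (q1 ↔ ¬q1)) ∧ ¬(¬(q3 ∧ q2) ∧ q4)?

Initial set: {T (¬((q4 ∨ q3) ↔ (q1 ↔ ¬q1)) ∧ ¬(¬(q3 ∧ q2) ∧ q4))}.
T (¬((q4 ∨ q3) ↔ (q1 ↔ ¬q1)) ∧ ¬(¬(q3 ∧ q2) ∧ q4)): α-rule — add T ¬((q4 ∨ q3) ↔ (q1 ↔ ¬q1)), T ¬(¬(q3 ∧ q2) ∧ q4).
T ¬((q4 ∨ q3) ↔ (q1 ↔ ¬q1)): β-rule — branch into T (q4 ∨ q3), F (q1 ↔ ¬q1)  //  F (q4 ∨ q3), T (q1 ↔ ¬q1).
  branch 1 (add T (q4 ∨ q3), F (q1 ↔ ¬q1)):
    T ¬(¬(q3 ∧ q2) ∧ q4): β-rule — branch into F ¬(q3 ∧ q2)  //  F q4.
      branch 1.1 (add F ¬(q3 ∧ q2)):
        F ¬(q3 ∧ q2): α-rule — add T q3, T q2.
        T (q4 ∨ q3): β-rule — branch into T q4  //  T q3.
          branch 1.1.1 (add T q4):
            F (q1 ↔ ¬q1): β-rule — branch into T q1, F ¬q1  //  F q1, T ¬q1.
              branch 1.1.1.1 (add T q1, F ¬q1):
                ○ open, literals {q1=1, q2=1, q3=1, q4=1}.
              branch 1.1.1.2 (add F q1, T ¬q1):
                ○ open, literals {q1=0, q2=1, q3=1, q4=1}.
          branch 1.1.2 (add T q3):
            F (q1 ↔ ¬q1): β-rule — branch into T q1, F ¬q1  //  F q1, T ¬q1.
              branch 1.1.2.1 (add T q1, F ¬q1):
                ○ open, literals {q1=1, q2=1, q3=1}.
              branch 1.1.2.2 (add F q1, T ¬q1):
                ○ open, literals {q1=0, q2=1, q3=1}.
      branch 1.2 (add F q4):
        T (q4 ∨ q3): β-rule — branch into T q4  //  T q3.
          branch 1.2.1 (add T q4):
            × closes — contains both q4 and ¬q4.
          branch 1.2.2 (add T q3):
            F (q1 ↔ ¬q1): β-rule — branch into T q1, F ¬q1  //  F q1, T ¬q1.
              branch 1.2.2.1 (add T q1, F ¬q1):
                ○ open, literals {q1=1, q3=1, q4=0}.
              branch 1.2.2.2 (add F q1, T ¬q1):
                ○ open, literals {q1=0, q3=1, q4=0}.
  branch 2 (add F (q4 ∨ q3), T (q1 ↔ ¬q1)):
    F (q4 ∨ q3): α-rule — add F q4, F q3.
    T ¬(¬(q3 ∧ q2) ∧ q4): β-rule — branch into F ¬(q3 ∧ q2)  //  F q4.
      branch 2.1 (add F ¬(q3 ∧ q2)):
        F ¬(q3 ∧ q2): α-rule — add T q3, T q2.
        × closes — contains both q3 and ¬q3.
      branch 2.2 (add F q4):
        T (q1 ↔ ¬q1): β-rule — branch into T q1, T ¬q1  //  F q1, F ¬q1.
          branch 2.2.1 (add T q1, T ¬q1):
            × closes — contains both q1 and ¬q1.
          branch 2.2.2 (add F q1, F ¬q1):
            × closes — contains both q1 and ¬q1.
4 branches closed, 6 open.
Each open branch fixes some atoms; the unmentioned ones are free. Counting distinct full assignments: branch {q1=1, q2=1, q3=1, q4=1} (q5) contributes 2 new; branch {q1=0, q2=1, q3=1, q4=1} (q5) contributes 2 new; branch {q1=1, q2=1, q3=1} (q4, q5) contributes 2 new; branch {q1=0, q2=1, q3=1} (q4, q5) contributes 2 new; branch {q1=1, q3=1, q4=0} (q2, q5) contributes 2 new; branch {q1=0, q3=1, q4=0} (q2, q5) contributes 2 new. Total: 12.

12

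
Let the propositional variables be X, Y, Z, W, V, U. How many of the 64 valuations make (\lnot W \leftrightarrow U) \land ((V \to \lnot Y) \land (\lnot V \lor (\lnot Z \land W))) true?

Initial set: {T ((\lnot W \leftrightarrow U) \land ((V \to \lnot Y) \land (\lnot V \lor (\lnot Z \land W))))}.
T ((\lnot W \leftrightarrow U) \land ((V \to \lnot Y) \land (\lnot V \lor (\lnot Z \land W)))): α-rule — add T (\lnot W \leftrightarrow U), T ((V \to \lnot Y) \land (\lnot V \lor (\lnot Z \land W))).
T ((V \to \lnot Y) \land (\lnot V \lor (\lnot Z \land W))): α-rule — add T (V \to \lnot Y), T (\lnot V \lor (\lnot Z \land W)).
T (\lnot W \leftrightarrow U): β-rule — branch into T \lnot W, T U  //  F \lnot W, F U.
  branch 1 (add T \lnot W, T U):
    T (V \to \lnot Y): β-rule — branch into F V  //  T \lnot Y.
      branch 1.1 (add F V):
        T (\lnot V \lor (\lnot Z \land W)): β-rule — branch into T \lnot V  //  T (\lnot Z \land W).
          branch 1.1.1 (add T \lnot V):
            ○ open, literals {U=1, V=0, W=0}.
          branch 1.1.2 (add T (\lnot Z \land W)):
            T (\lnot Z \land W): α-rule — add T \lnot Z, T W.
            × closes — contains both W and \lnot W.
      branch 1.2 (add T \lnot Y):
        T (\lnot V \lor (\lnot Z \land W)): β-rule — branch into T \lnot V  //  T (\lnot Z \land W).
          branch 1.2.1 (add T \lnot V):
            ○ open, literals {U=1, V=0, W=0, Y=0}.
          branch 1.2.2 (add T (\lnot Z \land W)):
            T (\lnot Z \land W): α-rule — add T \lnot Z, T W.
            × closes — contains both W and \lnot W.
  branch 2 (add F \lnot W, F U):
    T (V \to \lnot Y): β-rule — branch into F V  //  T \lnot Y.
      branch 2.1 (add F V):
        T (\lnot V \lor (\lnot Z \land W)): β-rule — branch into T \lnot V  //  T (\lnot Z \land W).
          branch 2.1.1 (add T \lnot V):
            ○ open, literals {U=0, V=0, W=1}.
          branch 2.1.2 (add T (\lnot Z \land W)):
            T (\lnot Z \land W): α-rule — add T \lnot Z, T W.
            ○ open, literals {U=0, V=0, W=1, Z=0}.
      branch 2.2 (add T \lnot Y):
        T (\lnot V \lor (\lnot Z \land W)): β-rule — branch into T \lnot V  //  T (\lnot Z \land W).
          branch 2.2.1 (add T \lnot V):
            ○ open, literals {U=0, V=0, W=1, Y=0}.
          branch 2.2.2 (add T (\lnot Z \land W)):
            T (\lnot Z \land W): α-rule — add T \lnot Z, T W.
            ○ open, literals {U=0, W=1, Y=0, Z=0}.
2 branches closed, 6 open.
Each open branch fixes some atoms; the unmentioned ones are free. Counting distinct full assignments: branch {U=1, V=0, W=0} (X, Y, Z) contributes 8 new; branch {U=1, V=0, W=0, Y=0} (X, Z) contributes 0 new; branch {U=0, V=0, W=1} (X, Y, Z) contributes 8 new; branch {U=0, V=0, W=1, Z=0} (X, Y) contributes 0 new; branch {U=0, V=0, W=1, Y=0} (X, Z) contributes 0 new; branch {U=0, W=1, Y=0, Z=0} (X, V) contributes 2 new. Total: 18.

18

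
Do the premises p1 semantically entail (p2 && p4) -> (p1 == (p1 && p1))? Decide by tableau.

Initial set: {p1; !((p2 && p4) -> (p1 == (p1 && p1)))}.
!((p2 && p4) -> (p1 == (p1 && p1))): α-rule — add (p2 && p4), !(p1 == (p1 && p1)).
(p2 && p4): α-rule — add p2, p4.
!(p1 == (p1 && p1)): β-rule — branch into p1, !(p1 && p1)  //  !p1, (p1 && p1).
  branch 1 (add p1, !(p1 && p1)):
    !(p1 && p1): β-rule — branch into !p1  //  !p1.
      branch 1.1 (add !p1):
        × closes — contains both p1 and !p1.
      branch 1.2 (add !p1):
        × closes — contains both p1 and !p1.
  branch 2 (add !p1, (p1 && p1)):
    × closes — contains both p1 and !p1.
All 3 branches close.
Every branch closed, so the premises entail the conclusion.

Yes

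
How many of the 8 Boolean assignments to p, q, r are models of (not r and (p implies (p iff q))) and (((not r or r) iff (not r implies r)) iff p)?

Initial set: {((not r and (p implies (p iff q))) and (((not r or r) iff (not r implies r)) iff p))}.
((not r and (p implies (p iff q))) and (((not r or r) iff (not r implies r)) iff p)): α-rule — add (not r and (p implies (p iff q))), (((not r or r) iff (not r implies r)) iff p).
(not r and (p implies (p iff q))): α-rule — add not r, (p implies (p iff q)).
(((not r or r) iff (not r implies r)) iff p): β-rule — branch into ((not r or r) iff (not r implies r)), p  //  not ((not r or r) iff (not r implies r)), not p.
  branch 1 (add ((not r or r) iff (not r implies r)), p):
    (p implies (p iff q)): β-rule — branch into not p  //  (p iff q).
      branch 1.1 (add not p):
        × closes — contains both p and not p.
      branch 1.2 (add (p iff q)):
        ((not r or r) iff (not r implies r)): β-rule — branch into (not r or r), (not r implies r)  //  not (not r or r), not (not r implies r).
          branch 1.2.1 (add (not r or r), (not r implies r)):
            (p iff q): β-rule — branch into p, q  //  not p, not q.
              branch 1.2.1.1 (add p, q):
                (not r or r): β-rule — branch into not r  //  r.
                  branch 1.2.1.1.1 (add not r):
                    (not r implies r): β-rule — branch into not not r  //  r.
                      branch 1.2.1.1.1.1 (add not not r):
                        × closes — contains both r and not r.
                      branch 1.2.1.1.1.2 (add r):
                        × closes — contains both r and not r.
                  branch 1.2.1.1.2 (add r):
                    × closes — contains both r and not r.
              branch 1.2.1.2 (add not p, not q):
                × closes — contains both p and not p.
          branch 1.2.2 (add not (not r or r), not (not r implies r)):
            not (not r or r): α-rule — add not not r, not r.
            × closes — contains both r and not r.
  branch 2 (add not ((not r or r) iff (not r implies r)), not p):
    (p implies (p iff q)): β-rule — branch into not p  //  (p iff q).
      branch 2.1 (add not p):
        not ((not r or r) iff (not r implies r)): β-rule — branch into (not r or r), not (not r implies r)  //  not (not r or r), (not r implies r).
          branch 2.1.1 (add (not r or r), not (not r implies r)):
            not (not r implies r): α-rule — add not r, not r.
            (not r or r): β-rule — branch into not r  //  r.
              branch 2.1.1.1 (add not r):
                ○ open, literals {p=false, r=false}.
              branch 2.1.1.2 (add r):
                × closes — contains both r and not r.
          branch 2.1.2 (add not (not r or r), (not r implies r)):
            not (not r or r): α-rule — add not not r, not r.
            × closes — contains both r and not r.
      branch 2.2 (add (p iff q)):
        not ((not r or r) iff (not r implies r)): β-rule — branch into (not r or r), not (not r implies r)  //  not (not r or r), (not r implies r).
          branch 2.2.1 (add (not r or r), not (not r implies r)):
            not (not r implies r): α-rule — add not r, not r.
            (p iff q): β-rule — branch into p, q  //  not p, not q.
              branch 2.2.1.1 (add p, q):
                × closes — contains both p and not p.
              branch 2.2.1.2 (add not p, not q):
                (not r or r): β-rule — branch into not r  //  r.
                  branch 2.2.1.2.1 (add not r):
                    ○ open, literals {p=false, q=false, r=false}.
                  branch 2.2.1.2.2 (add r):
                    × closes — contains both r and not r.
          branch 2.2.2 (add not (not r or r), (not r implies r)):
            not (not r or r): α-rule — add not not r, not r.
            × closes — contains both r and not r.
11 branches closed, 2 open.
Each open branch fixes some atoms; the unmentioned ones are free. Counting distinct full assignments: branch {p=false, r=false} (q) contributes 2 new; branch {p=false, q=false, r=false} (none free) contributes 0 new. Total: 2.

2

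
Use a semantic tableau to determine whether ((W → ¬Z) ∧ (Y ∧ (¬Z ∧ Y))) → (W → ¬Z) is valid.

Valid

Assume the negation and expand:
Initial set: {F (((W → ¬Z) ∧ (Y ∧ (¬Z ∧ Y))) → (W → ¬Z))}.
F (((W → ¬Z) ∧ (Y ∧ (¬Z ∧ Y))) → (W → ¬Z)): α-rule — add T ((W → ¬Z) ∧ (Y ∧ (¬Z ∧ Y))), F (W → ¬Z).
T ((W → ¬Z) ∧ (Y ∧ (¬Z ∧ Y))): α-rule — add T (W → ¬Z), T (Y ∧ (¬Z ∧ Y)).
F (W → ¬Z): α-rule — add T W, F ¬Z.
T (Y ∧ (¬Z ∧ Y)): α-rule — add T Y, T (¬Z ∧ Y).
T (¬Z ∧ Y): α-rule — add T ¬Z, T Y.
× closes — contains both Z and ¬Z.
All 1 branch closes.
Every branch closed, so the negation is unsatisfiable and the formula is valid.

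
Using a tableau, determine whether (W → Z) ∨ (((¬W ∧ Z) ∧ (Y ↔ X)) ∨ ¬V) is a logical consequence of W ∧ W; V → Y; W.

No

Initial set: {T (W ∧ W); T (V → Y); T W; F ((W → Z) ∨ (((¬W ∧ Z) ∧ (Y ↔ X)) ∨ ¬V))}.
T (W ∧ W): α-rule — add T W, T W.
F ((W → Z) ∨ (((¬W ∧ Z) ∧ (Y ↔ X)) ∨ ¬V)): α-rule — add F (W → Z), F (((¬W ∧ Z) ∧ (Y ↔ X)) ∨ ¬V).
F (W → Z): α-rule — add T W, F Z.
F (((¬W ∧ Z) ∧ (Y ↔ X)) ∨ ¬V): α-rule — add F ((¬W ∧ Z) ∧ (Y ↔ X)), F ¬V.
T (V → Y): β-rule — branch into F V  //  T Y.
  branch 1 (add F V):
    × closes — contains both V and ¬V.
  branch 2 (add T Y):
    F ((¬W ∧ Z) ∧ (Y ↔ X)): β-rule — branch into F (¬W ∧ Z)  //  F (Y ↔ X).
      branch 2.1 (add F (¬W ∧ Z)):
        F (¬W ∧ Z): β-rule — branch into F ¬W  //  F Z.
          branch 2.1.1 (add F ¬W):
            ○ open, literals {V=true, W=true, Y=true, Z=false}.
          branch 2.1.2 (add F Z):
            ○ open, literals {V=true, W=true, Y=true, Z=false}.
      branch 2.2 (add F (Y ↔ X)):
        F (Y ↔ X): β-rule — branch into T Y, F X  //  F Y, T X.
          branch 2.2.1 (add T Y, F X):
            ○ open, literals {V=true, W=true, X=false, Y=true, Z=false}.
          branch 2.2.2 (add F Y, T X):
            × closes — contains both Y and ¬Y.
2 branches closed, 3 open.
An open branch gives a countermodel: V=true, W=true, Y=true, Z=false (unmentioned atoms arbitrary); the premises hold there but the conclusion fails.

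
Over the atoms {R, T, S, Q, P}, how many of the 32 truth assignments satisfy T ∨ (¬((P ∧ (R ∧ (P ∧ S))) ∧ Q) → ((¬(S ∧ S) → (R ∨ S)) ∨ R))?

28

Initial set: {(T ∨ (¬((P ∧ (R ∧ (P ∧ S))) ∧ Q) → ((¬(S ∧ S) → (R ∨ S)) ∨ R)))}.
(T ∨ (¬((P ∧ (R ∧ (P ∧ S))) ∧ Q) → ((¬(S ∧ S) → (R ∨ S)) ∨ R))): β-rule — branch into T  //  (¬((P ∧ (R ∧ (P ∧ S))) ∧ Q) → ((¬(S ∧ S) → (R ∨ S)) ∨ R)).
  branch 1 (add T):
    ○ open, literals {T=T}.
  branch 2 (add (¬((P ∧ (R ∧ (P ∧ S))) ∧ Q) → ((¬(S ∧ S) → (R ∨ S)) ∨ R))):
    (¬((P ∧ (R ∧ (P ∧ S))) ∧ Q) → ((¬(S ∧ S) → (R ∨ S)) ∨ R)): β-rule — branch into ¬¬((P ∧ (R ∧ (P ∧ S))) ∧ Q)  //  ((¬(S ∧ S) → (R ∨ S)) ∨ R).
      branch 2.1 (add ¬¬((P ∧ (R ∧ (P ∧ S))) ∧ Q)):
        ¬¬((P ∧ (R ∧ (P ∧ S))) ∧ Q): α-rule — add (P ∧ (R ∧ (P ∧ S))), Q.
        (P ∧ (R ∧ (P ∧ S))): α-rule — add P, (R ∧ (P ∧ S)).
        (R ∧ (P ∧ S)): α-rule — add R, (P ∧ S).
        (P ∧ S): α-rule — add P, S.
        ○ open, literals {P=T, Q=T, R=T, S=T}.
      branch 2.2 (add ((¬(S ∧ S) → (R ∨ S)) ∨ R)):
        ((¬(S ∧ S) → (R ∨ S)) ∨ R): β-rule — branch into (¬(S ∧ S) → (R ∨ S))  //  R.
          branch 2.2.1 (add (¬(S ∧ S) → (R ∨ S))):
            (¬(S ∧ S) → (R ∨ S)): β-rule — branch into ¬¬(S ∧ S)  //  (R ∨ S).
              branch 2.2.1.1 (add ¬¬(S ∧ S)):
                ¬¬(S ∧ S): α-rule — add S, S.
                ○ open, literals {S=T}.
              branch 2.2.1.2 (add (R ∨ S)):
                (R ∨ S): β-rule — branch into R  //  S.
                  branch 2.2.1.2.1 (add R):
                    ○ open, literals {R=T}.
                  branch 2.2.1.2.2 (add S):
                    ○ open, literals {S=T}.
          branch 2.2.2 (add R):
            ○ open, literals {R=T}.
0 branches closed, 6 open.
Each open branch fixes some atoms; the unmentioned ones are free. Counting distinct full assignments: branch {T=T} (R, S, Q, P) contributes 16 new; branch {P=T, Q=T, R=T, S=T} (T) contributes 1 new; branch {S=T} (R, T, Q, P) contributes 7 new; branch {R=T} (T, S, Q, P) contributes 4 new; branch {S=T} (R, T, Q, P) contributes 0 new; branch {R=T} (T, S, Q, P) contributes 0 new. Total: 28.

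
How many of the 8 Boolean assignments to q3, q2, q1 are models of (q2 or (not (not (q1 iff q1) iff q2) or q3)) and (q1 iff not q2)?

Initial set: {((q2 or (not (not (q1 iff q1) iff q2) or q3)) and (q1 iff not q2))}.
((q2 or (not (not (q1 iff q1) iff q2) or q3)) and (q1 iff not q2)): α-rule — add (q2 or (not (not (q1 iff q1) iff q2) or q3)), (q1 iff not q2).
(q2 or (not (not (q1 iff q1) iff q2) or q3)): β-rule — branch into q2  //  (not (not (q1 iff q1) iff q2) or q3).
  branch 1 (add q2):
    (q1 iff not q2): β-rule — branch into q1, not q2  //  not q1, not not q2.
      branch 1.1 (add q1, not q2):
        × closes — contains both q2 and not q2.
      branch 1.2 (add not q1, not not q2):
        ○ open, literals {q1=false, q2=true}.
  branch 2 (add (not (not (q1 iff q1) iff q2) or q3)):
    (q1 iff not q2): β-rule — branch into q1, not q2  //  not q1, not not q2.
      branch 2.1 (add q1, not q2):
        (not (not (q1 iff q1) iff q2) or q3): β-rule — branch into not (not (q1 iff q1) iff q2)  //  q3.
          branch 2.1.1 (add not (not (q1 iff q1) iff q2)):
            not (not (q1 iff q1) iff q2): β-rule — branch into not (q1 iff q1), not q2  //  not not (q1 iff q1), q2.
              branch 2.1.1.1 (add not (q1 iff q1), not q2):
                not (q1 iff q1): β-rule — branch into q1, not q1  //  not q1, q1.
                  branch 2.1.1.1.1 (add q1, not q1):
                    × closes — contains both q1 and not q1.
                  branch 2.1.1.1.2 (add not q1, q1):
                    × closes — contains both q1 and not q1.
              branch 2.1.1.2 (add not not (q1 iff q1), q2):
                × closes — contains both q2 and not q2.
          branch 2.1.2 (add q3):
            ○ open, literals {q1=true, q2=false, q3=true}.
      branch 2.2 (add not q1, not not q2):
        (not (not (q1 iff q1) iff q2) or q3): β-rule — branch into not (not (q1 iff q1) iff q2)  //  q3.
          branch 2.2.1 (add not (not (q1 iff q1) iff q2)):
            not (not (q1 iff q1) iff q2): β-rule — branch into not (q1 iff q1), not q2  //  not not (q1 iff q1), q2.
              branch 2.2.1.1 (add not (q1 iff q1), not q2):
                × closes — contains both q2 and not q2.
              branch 2.2.1.2 (add not not (q1 iff q1), q2):
                not not (q1 iff q1): β-rule — branch into q1, q1  //  not q1, not q1.
                  branch 2.2.1.2.1 (add q1, q1):
                    × closes — contains both q1 and not q1.
                  branch 2.2.1.2.2 (add not q1, not q1):
                    ○ open, literals {q1=false, q2=true}.
          branch 2.2.2 (add q3):
            ○ open, literals {q1=false, q2=true, q3=true}.
6 branches closed, 4 open.
Each open branch fixes some atoms; the unmentioned ones are free. Counting distinct full assignments: branch {q1=false, q2=true} (q3) contributes 2 new; branch {q1=true, q2=false, q3=true} (none free) contributes 1 new; branch {q1=false, q2=true} (q3) contributes 0 new; branch {q1=false, q2=true, q3=true} (none free) contributes 0 new. Total: 3.

3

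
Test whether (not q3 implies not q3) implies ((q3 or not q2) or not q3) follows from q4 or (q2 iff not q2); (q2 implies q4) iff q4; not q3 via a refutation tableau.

Yes

Initial set: {(q4 or (q2 iff not q2)); ((q2 implies q4) iff q4); not q3; not ((not q3 implies not q3) implies ((q3 or not q2) or not q3))}.
not ((not q3 implies not q3) implies ((q3 or not q2) or not q3)): α-rule — add (not q3 implies not q3), not ((q3 or not q2) or not q3).
not ((q3 or not q2) or not q3): α-rule — add not (q3 or not q2), not not q3.
× closes — contains both q3 and not q3.
All 1 branch closes.
Every branch closed, so the premises entail the conclusion.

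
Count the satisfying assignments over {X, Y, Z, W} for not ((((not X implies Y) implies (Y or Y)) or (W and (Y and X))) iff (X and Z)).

Initial set: {T not ((((not X implies Y) implies (Y or Y)) or (W and (Y and X))) iff (X and Z))}.
T not ((((not X implies Y) implies (Y or Y)) or (W and (Y and X))) iff (X and Z)): β-rule — branch into T (((not X implies Y) implies (Y or Y)) or (W and (Y and X))), F (X and Z)  //  F (((not X implies Y) implies (Y or Y)) or (W and (Y and X))), T (X and Z).
  branch 1 (add T (((not X implies Y) implies (Y or Y)) or (W and (Y and X))), F (X and Z)):
    T (((not X implies Y) implies (Y or Y)) or (W and (Y and X))): β-rule — branch into T ((not X implies Y) implies (Y or Y))  //  T (W and (Y and X)).
      branch 1.1 (add T ((not X implies Y) implies (Y or Y))):
        F (X and Z): β-rule — branch into F X  //  F Z.
          branch 1.1.1 (add F X):
            T ((not X implies Y) implies (Y or Y)): β-rule — branch into F (not X implies Y)  //  T (Y or Y).
              branch 1.1.1.1 (add F (not X implies Y)):
                F (not X implies Y): α-rule — add T not X, F Y.
                ○ open, literals {X=false, Y=false}.
              branch 1.1.1.2 (add T (Y or Y)):
                T (Y or Y): β-rule — branch into T Y  //  T Y.
                  branch 1.1.1.2.1 (add T Y):
                    ○ open, literals {X=false, Y=true}.
                  branch 1.1.1.2.2 (add T Y):
                    ○ open, literals {X=false, Y=true}.
          branch 1.1.2 (add F Z):
            T ((not X implies Y) implies (Y or Y)): β-rule — branch into F (not X implies Y)  //  T (Y or Y).
              branch 1.1.2.1 (add F (not X implies Y)):
                F (not X implies Y): α-rule — add T not X, F Y.
                ○ open, literals {X=false, Y=false, Z=false}.
              branch 1.1.2.2 (add T (Y or Y)):
                T (Y or Y): β-rule — branch into T Y  //  T Y.
                  branch 1.1.2.2.1 (add T Y):
                    ○ open, literals {Y=true, Z=false}.
                  branch 1.1.2.2.2 (add T Y):
                    ○ open, literals {Y=true, Z=false}.
      branch 1.2 (add T (W and (Y and X))):
        T (W and (Y and X)): α-rule — add T W, T (Y and X).
        T (Y and X): α-rule — add T Y, T X.
        F (X and Z): β-rule — branch into F X  //  F Z.
          branch 1.2.1 (add F X):
            × closes — contains both X and not X.
          branch 1.2.2 (add F Z):
            ○ open, literals {W=true, X=true, Y=true, Z=false}.
  branch 2 (add F (((not X implies Y) implies (Y or Y)) or (W and (Y and X))), T (X and Z)):
    F (((not X implies Y) implies (Y or Y)) or (W and (Y and X))): α-rule — add F ((not X implies Y) implies (Y or Y)), F (W and (Y and X)).
    T (X and Z): α-rule — add T X, T Z.
    F ((not X implies Y) implies (Y or Y)): α-rule — add T (not X implies Y), F (Y or Y).
    F (Y or Y): α-rule — add F Y, F Y.
    F (W and (Y and X)): β-rule — branch into F W  //  F (Y and X).
      branch 2.1 (add F W):
        T (not X implies Y): β-rule — branch into F not X  //  T Y.
          branch 2.1.1 (add F not X):
            ○ open, literals {W=false, X=true, Y=false, Z=true}.
          branch 2.1.2 (add T Y):
            × closes — contains both Y and not Y.
      branch 2.2 (add F (Y and X)):
        T (not X implies Y): β-rule — branch into F not X  //  T Y.
          branch 2.2.1 (add F not X):
            F (Y and X): β-rule — branch into F Y  //  F X.
              branch 2.2.1.1 (add F Y):
                ○ open, literals {X=true, Y=false, Z=true}.
              branch 2.2.1.2 (add F X):
                × closes — contains both X and not X.
          branch 2.2.2 (add T Y):
            × closes — contains both Y and not Y.
4 branches closed, 9 open.
Each open branch fixes some atoms; the unmentioned ones are free. Counting distinct full assignments: branch {X=false, Y=false} (Z, W) contributes 4 new; branch {X=false, Y=true} (Z, W) contributes 4 new; branch {X=false, Y=true} (Z, W) contributes 0 new; branch {X=false, Y=false, Z=false} (W) contributes 0 new; branch {Y=true, Z=false} (X, W) contributes 2 new; branch {Y=true, Z=false} (X, W) contributes 0 new; branch {W=true, X=true, Y=true, Z=false} (none free) contributes 0 new; branch {W=false, X=true, Y=false, Z=true} (none free) contributes 1 new; branch {X=true, Y=false, Z=true} (W) contributes 1 new. Total: 12.

12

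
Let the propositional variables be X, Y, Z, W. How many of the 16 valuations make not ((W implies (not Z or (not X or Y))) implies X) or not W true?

Initial set: {T (not ((W implies (not Z or (not X or Y))) implies X) or not W)}.
T (not ((W implies (not Z or (not X or Y))) implies X) or not W): β-rule — branch into T not ((W implies (not Z or (not X or Y))) implies X)  //  T not W.
  branch 1 (add T not ((W implies (not Z or (not X or Y))) implies X)):
    T not ((W implies (not Z or (not X or Y))) implies X): α-rule — add T (W implies (not Z or (not X or Y))), F X.
    T (W implies (not Z or (not X or Y))): β-rule — branch into F W  //  T (not Z or (not X or Y)).
      branch 1.1 (add F W):
        ○ open, literals {W=false, X=false}.
      branch 1.2 (add T (not Z or (not X or Y))):
        T (not Z or (not X or Y)): β-rule — branch into T not Z  //  T (not X or Y).
          branch 1.2.1 (add T not Z):
            ○ open, literals {X=false, Z=false}.
          branch 1.2.2 (add T (not X or Y)):
            T (not X or Y): β-rule — branch into T not X  //  T Y.
              branch 1.2.2.1 (add T not X):
                ○ open, literals {X=false}.
              branch 1.2.2.2 (add T Y):
                ○ open, literals {X=false, Y=true}.
  branch 2 (add T not W):
    ○ open, literals {W=false}.
0 branches closed, 5 open.
Each open branch fixes some atoms; the unmentioned ones are free. Counting distinct full assignments: branch {W=false, X=false} (Y, Z) contributes 4 new; branch {X=false, Z=false} (Y, W) contributes 2 new; branch {X=false} (Y, Z, W) contributes 2 new; branch {X=false, Y=true} (Z, W) contributes 0 new; branch {W=false} (X, Y, Z) contributes 4 new. Total: 12.

12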